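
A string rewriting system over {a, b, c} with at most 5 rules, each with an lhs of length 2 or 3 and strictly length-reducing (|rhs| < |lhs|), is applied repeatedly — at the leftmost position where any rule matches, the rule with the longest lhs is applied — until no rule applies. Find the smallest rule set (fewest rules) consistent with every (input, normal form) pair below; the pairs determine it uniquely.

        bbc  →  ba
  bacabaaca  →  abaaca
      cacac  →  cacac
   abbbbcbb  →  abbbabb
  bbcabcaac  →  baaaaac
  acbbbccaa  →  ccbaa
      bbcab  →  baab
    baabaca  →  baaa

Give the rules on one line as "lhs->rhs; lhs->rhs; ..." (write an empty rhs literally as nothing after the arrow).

acb->cc; bac->; bc->a; bcc->

  | bbc => ba
  | bacabaaca => abaaca
  | cacac
  | abbbbcbb => abbbabb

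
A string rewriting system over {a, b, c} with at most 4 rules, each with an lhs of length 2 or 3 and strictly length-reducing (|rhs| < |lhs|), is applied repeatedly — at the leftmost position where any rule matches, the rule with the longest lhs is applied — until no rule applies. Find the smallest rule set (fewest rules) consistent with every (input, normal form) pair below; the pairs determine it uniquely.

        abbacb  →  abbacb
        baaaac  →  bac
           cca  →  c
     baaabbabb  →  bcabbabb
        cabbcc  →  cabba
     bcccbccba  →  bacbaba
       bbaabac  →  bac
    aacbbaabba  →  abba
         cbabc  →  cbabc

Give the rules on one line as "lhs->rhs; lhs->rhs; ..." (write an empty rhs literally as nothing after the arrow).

  | abbacb
  | baaaac => bcaac => bccc => bac
  | cca => aa => c
  | baaabbabb => bcabbabb

aa->c; bcb->; cc->a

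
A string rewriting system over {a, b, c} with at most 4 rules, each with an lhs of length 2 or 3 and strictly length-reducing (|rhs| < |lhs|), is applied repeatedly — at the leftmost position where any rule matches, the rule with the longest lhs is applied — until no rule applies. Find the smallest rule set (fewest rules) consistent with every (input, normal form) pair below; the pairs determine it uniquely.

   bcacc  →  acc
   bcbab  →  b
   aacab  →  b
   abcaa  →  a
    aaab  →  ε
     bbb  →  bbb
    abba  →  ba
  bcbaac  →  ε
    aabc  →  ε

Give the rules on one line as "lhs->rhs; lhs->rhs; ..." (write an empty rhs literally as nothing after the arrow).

aa->; ab->; bc->; ca->

  | bcacc => acc
  | bcbab => bab => b
  | aacab => cab => b
  | abcaa => caa => a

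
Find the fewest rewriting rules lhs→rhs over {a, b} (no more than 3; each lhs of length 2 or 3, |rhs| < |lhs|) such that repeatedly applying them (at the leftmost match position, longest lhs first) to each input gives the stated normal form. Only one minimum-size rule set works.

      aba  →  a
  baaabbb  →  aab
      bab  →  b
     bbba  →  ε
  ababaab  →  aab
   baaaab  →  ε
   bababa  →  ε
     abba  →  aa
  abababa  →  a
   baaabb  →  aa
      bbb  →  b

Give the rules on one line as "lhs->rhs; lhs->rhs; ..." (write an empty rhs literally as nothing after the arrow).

aaa->b; ba->; bb->

  | aba => a
  | baaabbb => aabbb => aab
  | bab => b
  | bbba => ba => ε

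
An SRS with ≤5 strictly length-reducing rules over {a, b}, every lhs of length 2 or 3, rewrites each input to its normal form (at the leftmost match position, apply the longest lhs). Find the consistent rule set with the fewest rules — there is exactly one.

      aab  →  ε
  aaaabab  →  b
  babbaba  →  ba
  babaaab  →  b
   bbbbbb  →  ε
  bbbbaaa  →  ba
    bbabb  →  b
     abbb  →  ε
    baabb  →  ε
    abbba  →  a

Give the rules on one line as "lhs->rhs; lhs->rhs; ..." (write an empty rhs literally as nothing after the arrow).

  | aab => bb => ε
  | aaaabab => baabab => bbbab => bab => b
  | babbaba => bbaba => aba => ba
  | babaaab => bbaaab => aaab => bab => b

aa->b; ab->; aba->ba; bb->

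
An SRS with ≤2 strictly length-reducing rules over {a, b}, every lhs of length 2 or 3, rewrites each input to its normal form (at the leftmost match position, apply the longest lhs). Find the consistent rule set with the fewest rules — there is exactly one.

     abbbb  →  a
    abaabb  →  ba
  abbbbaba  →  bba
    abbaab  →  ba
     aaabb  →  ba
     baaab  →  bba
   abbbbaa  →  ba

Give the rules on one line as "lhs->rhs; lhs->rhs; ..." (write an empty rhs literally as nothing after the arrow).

  | abbbb => abbb => abb => ab => a
  | abaabb => aaabb => babb => bab => ba
  | abbbbaba => abbbaba => abbaba => ababa => aaba => bba
  | abbaab => abaab => aaab => bab => ba

aa->b; ab->a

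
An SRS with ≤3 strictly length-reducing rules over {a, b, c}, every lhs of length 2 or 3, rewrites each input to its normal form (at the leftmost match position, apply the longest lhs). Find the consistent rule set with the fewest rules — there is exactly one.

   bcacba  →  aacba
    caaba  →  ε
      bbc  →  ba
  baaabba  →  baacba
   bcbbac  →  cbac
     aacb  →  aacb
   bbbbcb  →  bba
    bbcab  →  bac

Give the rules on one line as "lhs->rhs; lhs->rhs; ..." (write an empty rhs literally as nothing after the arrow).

  | bcacba => aacba
  | caaba => aba => ca => ε
  | bbc => ba
  | baaabba => baacba

ab->c; bc->a; ca->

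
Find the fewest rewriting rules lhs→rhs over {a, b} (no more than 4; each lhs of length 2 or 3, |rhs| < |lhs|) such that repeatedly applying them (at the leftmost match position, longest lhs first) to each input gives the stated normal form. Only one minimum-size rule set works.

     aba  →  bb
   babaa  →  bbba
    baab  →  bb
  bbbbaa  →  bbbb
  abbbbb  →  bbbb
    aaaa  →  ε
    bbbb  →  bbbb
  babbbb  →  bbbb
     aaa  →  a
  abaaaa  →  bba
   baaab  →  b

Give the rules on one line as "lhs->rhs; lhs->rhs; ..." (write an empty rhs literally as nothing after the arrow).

  | aba => bb
  | babaa => bbba
  | baab => bb
  | bbbbaa => bbbb

aa->; ab->; aba->bb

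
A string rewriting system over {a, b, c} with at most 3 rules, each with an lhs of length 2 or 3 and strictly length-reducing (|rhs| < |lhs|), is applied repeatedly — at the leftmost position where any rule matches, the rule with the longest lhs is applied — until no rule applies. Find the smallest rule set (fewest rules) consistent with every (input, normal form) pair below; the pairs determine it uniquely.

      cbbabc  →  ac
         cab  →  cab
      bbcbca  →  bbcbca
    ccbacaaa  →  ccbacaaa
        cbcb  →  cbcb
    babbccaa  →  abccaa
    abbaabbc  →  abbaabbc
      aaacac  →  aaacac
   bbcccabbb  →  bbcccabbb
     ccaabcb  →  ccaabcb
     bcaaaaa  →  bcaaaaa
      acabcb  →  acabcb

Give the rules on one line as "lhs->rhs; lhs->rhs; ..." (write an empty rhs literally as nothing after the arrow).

bab->a; cbb->b

  | cbbabc => babc => ac
  | cab
  | bbcbca
  | ccbacaaa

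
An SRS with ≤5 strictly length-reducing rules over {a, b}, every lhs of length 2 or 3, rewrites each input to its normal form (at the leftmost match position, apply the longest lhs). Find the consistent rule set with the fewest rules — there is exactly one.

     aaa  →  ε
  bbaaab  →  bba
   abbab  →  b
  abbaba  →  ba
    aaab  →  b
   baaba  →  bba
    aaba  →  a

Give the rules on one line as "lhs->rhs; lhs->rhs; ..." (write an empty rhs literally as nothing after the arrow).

  | aaa => ε
  | bbaaab => bbab => bba
  | abbab => abab => b
  | abbaba => ababa => ba

aaa->; ab->a; aba->; baa->b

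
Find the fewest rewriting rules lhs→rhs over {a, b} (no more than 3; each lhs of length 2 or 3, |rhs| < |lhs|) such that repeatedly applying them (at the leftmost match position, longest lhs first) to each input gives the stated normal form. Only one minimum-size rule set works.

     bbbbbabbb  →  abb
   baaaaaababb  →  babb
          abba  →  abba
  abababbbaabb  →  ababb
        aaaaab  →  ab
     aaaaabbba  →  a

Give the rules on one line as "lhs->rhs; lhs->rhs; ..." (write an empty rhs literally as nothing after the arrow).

  | bbbbbabbb => abbabbb => abbaa => abb
  | baaaaaababb => baaaababb => baababb => babb
  | abba
  | abababbbaabb => ababaaaabb => ababaabb => ababb

aa->; aab->; bbb->a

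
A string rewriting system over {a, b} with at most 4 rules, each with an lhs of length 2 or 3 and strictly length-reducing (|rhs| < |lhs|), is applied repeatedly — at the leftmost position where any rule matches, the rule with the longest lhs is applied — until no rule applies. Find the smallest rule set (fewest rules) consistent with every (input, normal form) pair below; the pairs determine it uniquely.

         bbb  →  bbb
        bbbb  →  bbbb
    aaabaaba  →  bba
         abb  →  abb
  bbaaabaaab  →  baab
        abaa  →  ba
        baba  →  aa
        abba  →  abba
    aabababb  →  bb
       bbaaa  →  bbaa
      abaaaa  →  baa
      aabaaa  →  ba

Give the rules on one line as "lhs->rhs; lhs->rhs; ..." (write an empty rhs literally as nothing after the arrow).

  | bbb
  | bbbb
  | aaabaaba => aabaaba => ababa => bba
  | abb

aaa->aa; aba->b; bab->a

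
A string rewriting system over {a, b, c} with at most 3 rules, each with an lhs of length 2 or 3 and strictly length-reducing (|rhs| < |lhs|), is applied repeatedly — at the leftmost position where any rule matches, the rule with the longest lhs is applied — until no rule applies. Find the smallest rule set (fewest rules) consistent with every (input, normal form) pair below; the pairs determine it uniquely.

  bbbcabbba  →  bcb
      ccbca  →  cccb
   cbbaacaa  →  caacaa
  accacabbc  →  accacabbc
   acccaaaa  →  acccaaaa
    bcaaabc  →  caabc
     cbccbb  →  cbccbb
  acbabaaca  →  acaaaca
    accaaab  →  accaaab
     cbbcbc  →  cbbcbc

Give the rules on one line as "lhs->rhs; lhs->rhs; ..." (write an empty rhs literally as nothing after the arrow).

ba->a; bca->cb

  | bbbcabbba => bbcbbbba => bbcbbba => bbcbba => bbcba => bbca => bcb
  | ccbca => cccb
  | cbbaacaa => cbaacaa => caacaa
  | accacabbc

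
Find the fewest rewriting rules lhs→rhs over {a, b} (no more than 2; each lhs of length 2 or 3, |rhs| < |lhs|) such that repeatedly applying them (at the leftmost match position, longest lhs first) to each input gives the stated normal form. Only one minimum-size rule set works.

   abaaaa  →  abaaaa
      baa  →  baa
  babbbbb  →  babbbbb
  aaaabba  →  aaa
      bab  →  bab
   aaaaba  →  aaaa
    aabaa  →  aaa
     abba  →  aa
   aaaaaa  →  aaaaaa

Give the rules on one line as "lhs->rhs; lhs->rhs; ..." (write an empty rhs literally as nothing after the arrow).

  | abaaaa
  | baa
  | babbbbb
  | aaaabba => aaaba => aaa

aab->a; bba->a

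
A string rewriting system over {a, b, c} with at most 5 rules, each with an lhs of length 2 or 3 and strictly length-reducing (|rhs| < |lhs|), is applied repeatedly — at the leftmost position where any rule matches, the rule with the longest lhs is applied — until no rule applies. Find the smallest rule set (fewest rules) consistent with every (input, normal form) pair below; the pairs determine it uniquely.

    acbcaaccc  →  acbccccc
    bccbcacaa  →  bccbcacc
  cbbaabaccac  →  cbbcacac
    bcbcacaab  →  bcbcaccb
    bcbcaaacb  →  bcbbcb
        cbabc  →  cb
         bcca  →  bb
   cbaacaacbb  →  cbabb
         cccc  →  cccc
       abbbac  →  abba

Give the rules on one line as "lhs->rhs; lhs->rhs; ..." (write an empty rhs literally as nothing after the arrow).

aa->c; abc->; bac->a; cca->b

  | acbcaaccc => acbccccc
  | bccbcacaa => bccbcacc
  | cbbaabaccac => cbbcbaccac => cbbcacac
  | bcbcacaab => bcbcaccb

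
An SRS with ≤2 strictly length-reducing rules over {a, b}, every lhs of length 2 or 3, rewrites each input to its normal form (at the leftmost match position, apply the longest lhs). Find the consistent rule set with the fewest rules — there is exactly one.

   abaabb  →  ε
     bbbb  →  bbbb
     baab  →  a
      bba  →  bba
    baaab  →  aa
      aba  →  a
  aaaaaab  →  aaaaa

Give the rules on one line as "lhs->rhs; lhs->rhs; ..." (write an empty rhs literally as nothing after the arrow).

  | abaabb => aabb => ab => ε
  | bbbb
  | baab => aab => a
  | bba

ab->; baa->aa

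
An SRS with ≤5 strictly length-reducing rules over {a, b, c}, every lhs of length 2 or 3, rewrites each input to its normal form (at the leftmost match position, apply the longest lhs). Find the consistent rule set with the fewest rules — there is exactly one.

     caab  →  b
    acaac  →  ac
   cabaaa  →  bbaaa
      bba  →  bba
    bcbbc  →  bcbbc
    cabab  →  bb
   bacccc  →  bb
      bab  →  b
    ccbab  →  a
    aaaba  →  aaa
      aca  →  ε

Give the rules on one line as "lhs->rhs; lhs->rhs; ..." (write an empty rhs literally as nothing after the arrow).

ab->; ca->b; cc->b; ccb->a

  | caab => bab => b
  | acaac => abac => ac
  | cabaaa => bbaaa
  | bba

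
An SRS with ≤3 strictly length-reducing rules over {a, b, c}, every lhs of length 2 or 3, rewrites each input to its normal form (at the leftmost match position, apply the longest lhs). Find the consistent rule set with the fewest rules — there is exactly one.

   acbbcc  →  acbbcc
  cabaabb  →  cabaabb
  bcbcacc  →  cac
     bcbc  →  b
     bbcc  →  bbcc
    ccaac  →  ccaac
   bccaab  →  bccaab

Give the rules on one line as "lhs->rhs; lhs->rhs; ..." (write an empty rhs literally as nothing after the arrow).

  | acbbcc
  | cabaabb
  | bcbcacc => bacc => cac
  | bcbc => b

bac->ca; cbc->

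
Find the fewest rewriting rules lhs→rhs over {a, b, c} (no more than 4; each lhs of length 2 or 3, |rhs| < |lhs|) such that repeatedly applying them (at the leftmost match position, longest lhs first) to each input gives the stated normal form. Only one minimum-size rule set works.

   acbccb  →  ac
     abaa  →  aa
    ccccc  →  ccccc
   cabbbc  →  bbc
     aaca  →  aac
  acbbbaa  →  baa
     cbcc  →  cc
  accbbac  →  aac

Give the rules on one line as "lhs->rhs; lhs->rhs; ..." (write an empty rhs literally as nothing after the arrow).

ab->; ca->c; cb->

  | acbccb => accb => ac
  | abaa => aa
  | ccccc
  | cabbbc => cbbbc => bbc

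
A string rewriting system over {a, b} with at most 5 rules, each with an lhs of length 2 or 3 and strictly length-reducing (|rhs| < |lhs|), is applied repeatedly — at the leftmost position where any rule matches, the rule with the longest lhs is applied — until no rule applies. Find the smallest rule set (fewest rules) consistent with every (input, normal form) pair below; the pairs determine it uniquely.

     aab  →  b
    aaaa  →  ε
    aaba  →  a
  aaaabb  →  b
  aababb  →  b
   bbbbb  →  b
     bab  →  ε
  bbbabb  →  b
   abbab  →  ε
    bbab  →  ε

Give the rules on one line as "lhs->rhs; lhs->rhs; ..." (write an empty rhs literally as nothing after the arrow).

  | aab => b
  | aaaa => aa => ε
  | aaba => ba => a
  | aaaabb => aabb => bb => b

aa->; ab->; ba->a; bb->b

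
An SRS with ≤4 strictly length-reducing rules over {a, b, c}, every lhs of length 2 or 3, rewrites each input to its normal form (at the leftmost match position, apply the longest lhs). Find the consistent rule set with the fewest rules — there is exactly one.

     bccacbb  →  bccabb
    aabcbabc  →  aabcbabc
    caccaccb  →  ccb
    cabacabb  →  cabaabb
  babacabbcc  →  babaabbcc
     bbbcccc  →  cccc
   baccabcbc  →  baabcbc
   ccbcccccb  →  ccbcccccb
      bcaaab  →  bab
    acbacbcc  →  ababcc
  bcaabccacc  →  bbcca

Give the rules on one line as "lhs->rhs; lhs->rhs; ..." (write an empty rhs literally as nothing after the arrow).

  | bccacbb => bccabb
  | aabcbabc
  | caccaccb => cacaccb => caaccb => ccb
  | cabacabb => cabaabb

ac->a; bbb->; caa->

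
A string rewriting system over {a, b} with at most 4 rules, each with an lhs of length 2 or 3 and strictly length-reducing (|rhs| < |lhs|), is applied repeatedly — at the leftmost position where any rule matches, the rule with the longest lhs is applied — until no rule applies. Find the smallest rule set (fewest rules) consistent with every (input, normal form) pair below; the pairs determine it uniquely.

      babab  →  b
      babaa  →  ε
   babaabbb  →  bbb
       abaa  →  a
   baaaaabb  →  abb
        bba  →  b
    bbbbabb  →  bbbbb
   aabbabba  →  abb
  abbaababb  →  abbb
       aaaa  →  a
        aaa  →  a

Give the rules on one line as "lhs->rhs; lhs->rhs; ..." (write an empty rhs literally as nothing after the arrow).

  | babab => bab => b
  | babaa => baa => ε
  | babaabbb => baabbb => bbb
  | abaa => a

aa->a; ba->; baa->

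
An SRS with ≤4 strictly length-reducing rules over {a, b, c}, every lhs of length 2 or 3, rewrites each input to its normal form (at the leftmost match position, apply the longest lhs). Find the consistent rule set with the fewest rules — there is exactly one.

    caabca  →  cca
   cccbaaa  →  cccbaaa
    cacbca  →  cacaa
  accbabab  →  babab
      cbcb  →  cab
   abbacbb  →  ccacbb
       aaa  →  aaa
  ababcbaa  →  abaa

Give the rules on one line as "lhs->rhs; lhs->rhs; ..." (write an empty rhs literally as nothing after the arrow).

aab->; abb->cc; acc->; bc->a

  | caabca => cca
  | cccbaaa
  | cacbca => cacaa
  | accbabab => babab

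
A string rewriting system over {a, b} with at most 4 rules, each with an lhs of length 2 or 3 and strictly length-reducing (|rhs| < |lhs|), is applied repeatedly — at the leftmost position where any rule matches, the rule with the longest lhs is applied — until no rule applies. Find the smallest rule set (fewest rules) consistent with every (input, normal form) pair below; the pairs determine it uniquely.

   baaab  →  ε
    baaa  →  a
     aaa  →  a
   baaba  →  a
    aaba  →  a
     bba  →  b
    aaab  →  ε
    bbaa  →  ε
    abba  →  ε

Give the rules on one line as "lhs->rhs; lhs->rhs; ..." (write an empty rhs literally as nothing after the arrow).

  | baaab => aab => ab => ε
  | baaa => aa => a
  | aaa => aa => a
  | baaba => aba => a

aa->a; ab->; ba->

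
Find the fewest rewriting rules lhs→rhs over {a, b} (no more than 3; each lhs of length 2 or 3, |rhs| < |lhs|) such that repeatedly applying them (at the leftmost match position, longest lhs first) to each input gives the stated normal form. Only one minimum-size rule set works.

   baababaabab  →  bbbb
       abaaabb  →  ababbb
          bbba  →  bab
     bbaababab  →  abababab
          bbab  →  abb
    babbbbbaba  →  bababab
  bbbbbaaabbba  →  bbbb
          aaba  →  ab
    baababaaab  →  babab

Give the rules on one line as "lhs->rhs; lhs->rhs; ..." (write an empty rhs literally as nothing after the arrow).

aab->bb; bba->ab

  | baababaabab => bbbabaabab => babbaabab => baababab => bbbabab => babbab => baabb => bbbb
  | abaaabb => ababbb
  | bbba => bab
  | bbaababab => abababab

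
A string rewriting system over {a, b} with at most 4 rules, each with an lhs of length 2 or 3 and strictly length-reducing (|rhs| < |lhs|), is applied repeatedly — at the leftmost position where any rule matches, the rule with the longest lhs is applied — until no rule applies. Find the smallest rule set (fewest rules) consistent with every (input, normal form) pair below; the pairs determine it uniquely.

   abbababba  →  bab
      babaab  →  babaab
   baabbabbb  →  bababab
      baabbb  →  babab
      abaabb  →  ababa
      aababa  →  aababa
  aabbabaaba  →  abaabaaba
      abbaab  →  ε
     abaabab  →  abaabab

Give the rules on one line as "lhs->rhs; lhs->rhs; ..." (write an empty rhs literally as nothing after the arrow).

aaa->; abb->ba; bb->

  | abbababba => baababba => baabbaa => babaaa => bab
  | babaab
  | baabbabbb => babaabbb => bababab
  | baabbb => babab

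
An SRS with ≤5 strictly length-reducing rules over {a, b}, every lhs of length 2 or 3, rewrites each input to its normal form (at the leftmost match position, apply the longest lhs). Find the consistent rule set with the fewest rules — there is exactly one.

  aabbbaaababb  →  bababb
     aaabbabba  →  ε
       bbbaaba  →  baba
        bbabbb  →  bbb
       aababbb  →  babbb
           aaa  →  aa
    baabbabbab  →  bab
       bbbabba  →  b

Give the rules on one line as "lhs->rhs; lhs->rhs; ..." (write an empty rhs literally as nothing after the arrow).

aaa->aa; aab->b; baa->ba; bba->

  | aabbbaaababb => bbbaaababb => baababb => bababb
  | aaabbabba => aabbabba => bbabba => bba => ε
  | bbbaaba => baba
  | bbabbb => bbb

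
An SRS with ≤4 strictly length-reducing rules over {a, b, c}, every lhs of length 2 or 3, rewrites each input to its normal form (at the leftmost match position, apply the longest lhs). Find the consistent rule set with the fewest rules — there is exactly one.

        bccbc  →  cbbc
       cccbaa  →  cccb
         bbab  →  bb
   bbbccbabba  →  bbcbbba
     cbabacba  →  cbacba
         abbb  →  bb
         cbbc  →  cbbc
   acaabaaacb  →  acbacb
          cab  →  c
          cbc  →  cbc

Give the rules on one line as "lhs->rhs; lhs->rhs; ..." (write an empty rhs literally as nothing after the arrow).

  | bccbc => cbbc
  | cccbaa => cccb
  | bbab => bb
  | bbbccbabba => bbcbbabba => bbcbbba

aa->; ab->; bcc->cb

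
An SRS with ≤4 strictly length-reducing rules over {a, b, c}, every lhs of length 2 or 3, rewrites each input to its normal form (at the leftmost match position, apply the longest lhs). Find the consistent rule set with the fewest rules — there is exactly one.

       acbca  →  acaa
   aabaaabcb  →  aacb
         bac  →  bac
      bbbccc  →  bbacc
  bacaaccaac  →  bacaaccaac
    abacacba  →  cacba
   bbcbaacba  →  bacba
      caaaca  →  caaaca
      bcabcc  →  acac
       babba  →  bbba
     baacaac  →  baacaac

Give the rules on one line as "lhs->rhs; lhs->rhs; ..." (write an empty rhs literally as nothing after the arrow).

  | acbca => acaa
  | aabaaabcb => aaabcb => aacab => aacb
  | bac
  | bbbccc => bbacc

ab->b; aba->; abc->ca; bc->a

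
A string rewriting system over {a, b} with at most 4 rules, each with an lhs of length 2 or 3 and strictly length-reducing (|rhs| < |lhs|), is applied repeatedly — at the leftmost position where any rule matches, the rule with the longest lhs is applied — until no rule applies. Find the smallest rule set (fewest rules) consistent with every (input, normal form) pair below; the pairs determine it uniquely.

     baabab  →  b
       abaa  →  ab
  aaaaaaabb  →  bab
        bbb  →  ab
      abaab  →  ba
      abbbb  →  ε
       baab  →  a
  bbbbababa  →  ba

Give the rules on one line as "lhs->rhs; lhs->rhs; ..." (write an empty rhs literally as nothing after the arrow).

  | baabab => bbab => aab => b
  | abaa => ab
  | aaaaaaabb => abaaaabb => abababb => ababba => abbaa => baaa => bab
  | bbb => ab

aa->; aaa->ab; abb->ba; bb->a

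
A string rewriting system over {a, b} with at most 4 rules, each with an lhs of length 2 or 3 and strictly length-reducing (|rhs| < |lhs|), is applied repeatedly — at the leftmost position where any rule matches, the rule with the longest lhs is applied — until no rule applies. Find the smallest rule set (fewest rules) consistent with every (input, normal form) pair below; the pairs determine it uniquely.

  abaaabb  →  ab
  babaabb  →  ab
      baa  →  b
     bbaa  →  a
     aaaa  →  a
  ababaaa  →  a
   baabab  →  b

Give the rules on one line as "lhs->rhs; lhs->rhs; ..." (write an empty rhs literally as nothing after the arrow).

aa->a; ba->b; bb->b; bba->

  | abaaabb => abaabb => ababb => abbb => abb => ab
  | babaabb => bbaabb => abb => ab
  | baa => ba => b
  | bbaa => a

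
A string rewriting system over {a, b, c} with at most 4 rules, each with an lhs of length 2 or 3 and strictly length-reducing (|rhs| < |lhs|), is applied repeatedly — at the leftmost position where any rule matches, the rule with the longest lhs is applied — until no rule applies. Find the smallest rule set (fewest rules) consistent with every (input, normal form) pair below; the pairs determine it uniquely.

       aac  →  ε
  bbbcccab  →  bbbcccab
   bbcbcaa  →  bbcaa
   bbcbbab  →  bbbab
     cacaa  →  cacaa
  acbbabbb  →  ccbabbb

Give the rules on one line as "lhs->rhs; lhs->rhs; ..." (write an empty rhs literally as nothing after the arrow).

aac->; acb->cc; bcb->b

  | aac => ε
  | bbbcccab
  | bbcbcaa => bbcaa
  | bbcbbab => bbbab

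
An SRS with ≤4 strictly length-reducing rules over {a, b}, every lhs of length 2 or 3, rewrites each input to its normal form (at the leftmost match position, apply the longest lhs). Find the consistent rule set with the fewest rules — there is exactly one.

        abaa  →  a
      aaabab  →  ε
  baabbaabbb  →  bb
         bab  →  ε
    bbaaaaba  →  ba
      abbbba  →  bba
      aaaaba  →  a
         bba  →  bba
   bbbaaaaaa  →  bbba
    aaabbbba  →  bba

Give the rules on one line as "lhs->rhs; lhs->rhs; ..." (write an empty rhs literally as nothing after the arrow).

aa->a; ab->; abb->; bab->

  | abaa => aa => a
  | aaabab => aabab => abab => ab => ε
  | baabbaabbb => babbaabbb => baabbb => babbb => bb
  | bab => ε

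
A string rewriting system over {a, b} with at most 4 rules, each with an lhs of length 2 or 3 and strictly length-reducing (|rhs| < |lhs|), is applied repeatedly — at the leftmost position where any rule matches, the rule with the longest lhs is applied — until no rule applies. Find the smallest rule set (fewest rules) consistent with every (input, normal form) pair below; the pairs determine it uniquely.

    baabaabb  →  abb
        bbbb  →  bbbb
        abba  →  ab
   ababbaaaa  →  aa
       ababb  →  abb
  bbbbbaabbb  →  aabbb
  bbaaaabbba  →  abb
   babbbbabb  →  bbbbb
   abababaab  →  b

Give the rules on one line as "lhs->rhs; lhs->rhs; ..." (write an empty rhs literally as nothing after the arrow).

  | baabaabb => aabaabb => aaaabb => abb
  | bbbb
  | abba => ab
  | ababbaaaa => abbaaaa => abaaaa => aaaaa => aa

aaa->; ba->; baa->aa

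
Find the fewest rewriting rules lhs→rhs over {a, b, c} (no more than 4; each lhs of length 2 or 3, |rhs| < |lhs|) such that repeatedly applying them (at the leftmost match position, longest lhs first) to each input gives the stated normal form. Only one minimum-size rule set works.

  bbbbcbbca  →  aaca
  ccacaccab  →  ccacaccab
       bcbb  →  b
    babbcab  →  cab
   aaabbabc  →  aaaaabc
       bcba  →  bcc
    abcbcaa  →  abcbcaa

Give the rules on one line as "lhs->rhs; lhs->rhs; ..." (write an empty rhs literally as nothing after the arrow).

  | bbbbcbbca => abbcbbca => aacbbca => aaca
  | ccacaccab
  | bcbb => b
  | babbcab => cbbcab => cab

ba->c; bb->a; cbb->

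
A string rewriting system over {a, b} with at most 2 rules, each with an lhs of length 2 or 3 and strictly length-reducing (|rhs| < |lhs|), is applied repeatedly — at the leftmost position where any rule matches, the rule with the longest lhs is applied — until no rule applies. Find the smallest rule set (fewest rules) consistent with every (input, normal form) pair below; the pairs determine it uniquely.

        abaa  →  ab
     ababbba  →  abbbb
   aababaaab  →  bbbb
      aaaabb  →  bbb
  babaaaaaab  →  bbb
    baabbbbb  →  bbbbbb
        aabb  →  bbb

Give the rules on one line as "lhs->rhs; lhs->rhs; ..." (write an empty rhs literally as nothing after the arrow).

  | abaa => aba => ab
  | ababbba => abbbba => abbbb
  | aababaaab => bbabaaab => bbbaaab => bbbaab => bbbab => bbbb
  | aaaabb => baabb => babb => bbb

aa->b; ba->b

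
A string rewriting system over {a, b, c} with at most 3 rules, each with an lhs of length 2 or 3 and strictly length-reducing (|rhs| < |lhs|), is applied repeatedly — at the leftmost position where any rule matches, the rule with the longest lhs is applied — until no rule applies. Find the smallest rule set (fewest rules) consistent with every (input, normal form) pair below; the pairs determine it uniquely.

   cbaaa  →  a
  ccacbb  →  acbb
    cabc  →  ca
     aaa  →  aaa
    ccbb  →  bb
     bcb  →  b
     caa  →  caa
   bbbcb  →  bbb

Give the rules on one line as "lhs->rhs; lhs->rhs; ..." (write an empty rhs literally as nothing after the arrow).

baa->c; bc->; cc->

  | cbaaa => cca => a
  | ccacbb => acbb
  | cabc => ca
  | aaa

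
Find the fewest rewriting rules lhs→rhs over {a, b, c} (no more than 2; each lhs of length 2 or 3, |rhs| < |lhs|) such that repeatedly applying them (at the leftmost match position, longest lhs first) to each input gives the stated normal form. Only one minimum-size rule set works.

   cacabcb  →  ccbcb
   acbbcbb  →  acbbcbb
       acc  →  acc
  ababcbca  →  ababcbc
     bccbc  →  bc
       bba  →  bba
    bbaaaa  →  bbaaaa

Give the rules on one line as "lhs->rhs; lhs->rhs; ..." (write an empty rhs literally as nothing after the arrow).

  | cacabcb => ccabcb => ccbcb
  | acbbcbb
  | acc
  | ababcbca => ababcbc

bcc->; ca->c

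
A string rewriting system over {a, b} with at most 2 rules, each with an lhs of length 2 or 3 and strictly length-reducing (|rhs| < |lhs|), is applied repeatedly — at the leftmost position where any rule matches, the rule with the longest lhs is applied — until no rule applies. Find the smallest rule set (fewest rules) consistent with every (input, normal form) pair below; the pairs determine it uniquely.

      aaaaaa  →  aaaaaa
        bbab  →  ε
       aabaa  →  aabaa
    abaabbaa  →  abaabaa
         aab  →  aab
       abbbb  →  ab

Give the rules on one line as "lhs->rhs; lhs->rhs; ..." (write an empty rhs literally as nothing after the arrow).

bab->; bb->b

  | aaaaaa
  | bbab => bab => ε
  | aabaa
  | abaabbaa => abaabaa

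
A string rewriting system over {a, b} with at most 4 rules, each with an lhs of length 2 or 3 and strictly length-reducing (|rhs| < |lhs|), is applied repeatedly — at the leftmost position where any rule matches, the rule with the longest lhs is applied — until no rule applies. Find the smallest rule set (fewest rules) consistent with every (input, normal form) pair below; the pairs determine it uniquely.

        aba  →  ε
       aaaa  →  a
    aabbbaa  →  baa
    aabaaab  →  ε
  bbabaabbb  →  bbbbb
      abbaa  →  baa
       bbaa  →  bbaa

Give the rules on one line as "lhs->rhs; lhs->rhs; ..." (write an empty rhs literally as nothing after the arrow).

  | aba => ab => ε
  | aaaa => a
  | aabbbaa => abbaa => baa
  | aabaaab => aabaab => aabab => aabb => ab => ε

aaa->; ab->; aba->ab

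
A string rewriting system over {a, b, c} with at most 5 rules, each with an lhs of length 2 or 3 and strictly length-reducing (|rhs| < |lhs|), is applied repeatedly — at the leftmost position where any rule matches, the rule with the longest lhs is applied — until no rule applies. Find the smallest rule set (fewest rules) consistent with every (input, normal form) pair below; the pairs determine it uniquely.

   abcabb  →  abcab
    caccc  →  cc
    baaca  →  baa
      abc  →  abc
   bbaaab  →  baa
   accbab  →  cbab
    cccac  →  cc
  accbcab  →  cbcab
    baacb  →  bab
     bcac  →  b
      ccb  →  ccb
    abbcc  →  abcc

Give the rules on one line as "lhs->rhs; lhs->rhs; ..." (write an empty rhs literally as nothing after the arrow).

  | abcabb => abcab
  | caccc => cc
  | baaca => baa
  | abc

aab->a; ac->; bb->b; cac->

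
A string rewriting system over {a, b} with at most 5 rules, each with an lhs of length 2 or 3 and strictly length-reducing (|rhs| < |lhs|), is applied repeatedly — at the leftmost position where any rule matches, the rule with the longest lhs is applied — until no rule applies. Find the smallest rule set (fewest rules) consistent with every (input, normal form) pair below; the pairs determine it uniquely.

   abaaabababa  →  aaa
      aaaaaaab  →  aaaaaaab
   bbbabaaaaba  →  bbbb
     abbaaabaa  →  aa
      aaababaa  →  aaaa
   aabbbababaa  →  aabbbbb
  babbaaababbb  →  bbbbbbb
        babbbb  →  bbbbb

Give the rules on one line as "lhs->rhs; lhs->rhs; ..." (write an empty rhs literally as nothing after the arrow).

  | abaaabababa => aaabababa => aaababa => aaaba => aaa
  | aaaaaaab
  | bbbabaaaaba => bbbbaaaaba => bbbabaaba => bbbbaaba => bbbabba => bbbbba => bbbb
  | abbaaabaa => abababaa => ababaa => abaa => aa

aba->a; ba->; baa->ab; bab->bb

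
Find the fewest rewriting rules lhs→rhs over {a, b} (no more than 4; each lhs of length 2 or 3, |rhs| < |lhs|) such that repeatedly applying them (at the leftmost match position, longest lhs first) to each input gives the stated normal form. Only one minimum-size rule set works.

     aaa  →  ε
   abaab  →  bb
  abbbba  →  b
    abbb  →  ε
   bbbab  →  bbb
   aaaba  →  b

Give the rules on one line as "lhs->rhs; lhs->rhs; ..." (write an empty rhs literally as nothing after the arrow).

  | aaa => ab => ε
  | abaab => aab => bb
  | abbbba => abba => aa => b
  | abbb => ab => ε

aa->b; aaa->ab; ab->; abb->a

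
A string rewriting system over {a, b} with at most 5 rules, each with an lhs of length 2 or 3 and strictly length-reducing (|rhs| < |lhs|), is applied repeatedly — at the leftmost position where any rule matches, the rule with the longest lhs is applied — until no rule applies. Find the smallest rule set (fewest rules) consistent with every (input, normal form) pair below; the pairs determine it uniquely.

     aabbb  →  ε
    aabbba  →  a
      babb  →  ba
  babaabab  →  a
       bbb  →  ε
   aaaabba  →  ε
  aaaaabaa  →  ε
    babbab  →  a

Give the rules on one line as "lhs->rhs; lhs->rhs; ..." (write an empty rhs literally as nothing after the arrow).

aa->; ab->; bab->ba; bb->a

  | aabbb => bbb => ab => ε
  | aabbba => bbba => aba => a
  | babb => bab => ba
  | babaabab => baaabab => babab => baab => bb => a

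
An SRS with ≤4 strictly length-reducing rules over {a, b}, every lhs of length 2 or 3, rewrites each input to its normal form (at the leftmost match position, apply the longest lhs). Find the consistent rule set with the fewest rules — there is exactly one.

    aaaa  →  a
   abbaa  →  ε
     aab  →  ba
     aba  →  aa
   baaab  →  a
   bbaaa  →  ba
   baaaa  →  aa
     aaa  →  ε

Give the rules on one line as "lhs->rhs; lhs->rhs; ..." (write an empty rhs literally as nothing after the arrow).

aaa->; aab->ba; ab->a; baa->

  | aaaa => a
  | abbaa => abaa => aaa => ε
  | aab => ba
  | aba => aa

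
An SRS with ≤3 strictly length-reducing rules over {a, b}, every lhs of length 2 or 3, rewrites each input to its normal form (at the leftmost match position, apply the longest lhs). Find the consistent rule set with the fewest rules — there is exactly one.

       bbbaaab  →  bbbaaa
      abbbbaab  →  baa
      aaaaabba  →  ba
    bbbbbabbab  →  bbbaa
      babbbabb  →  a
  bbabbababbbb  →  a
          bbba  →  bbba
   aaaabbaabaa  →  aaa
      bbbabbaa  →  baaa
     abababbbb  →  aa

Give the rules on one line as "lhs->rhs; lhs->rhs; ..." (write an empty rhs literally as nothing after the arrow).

  | bbbaaab => bbbaaa
  | abbbbaab => abbbaab => abbaab => abaab => baab => baa
  | aaaaabba => aaaaaba => aaaaba => aaaba => aaba => aba => ba
  | bbbbbabbab => bbbbabab => bbbaab => bbbaa

ab->a; aba->ba; bab->a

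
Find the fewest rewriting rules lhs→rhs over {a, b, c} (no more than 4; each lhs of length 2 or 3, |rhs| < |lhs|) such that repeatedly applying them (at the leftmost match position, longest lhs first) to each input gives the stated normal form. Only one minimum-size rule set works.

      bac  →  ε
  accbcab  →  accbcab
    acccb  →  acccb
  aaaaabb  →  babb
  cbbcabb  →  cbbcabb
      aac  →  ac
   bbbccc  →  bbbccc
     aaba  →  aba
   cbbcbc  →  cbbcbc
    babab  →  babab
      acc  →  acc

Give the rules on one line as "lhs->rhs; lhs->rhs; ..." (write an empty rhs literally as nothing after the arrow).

aa->a; aaa->b; bac->

  | bac => ε
  | accbcab
  | acccb
  | aaaaabb => baabb => babb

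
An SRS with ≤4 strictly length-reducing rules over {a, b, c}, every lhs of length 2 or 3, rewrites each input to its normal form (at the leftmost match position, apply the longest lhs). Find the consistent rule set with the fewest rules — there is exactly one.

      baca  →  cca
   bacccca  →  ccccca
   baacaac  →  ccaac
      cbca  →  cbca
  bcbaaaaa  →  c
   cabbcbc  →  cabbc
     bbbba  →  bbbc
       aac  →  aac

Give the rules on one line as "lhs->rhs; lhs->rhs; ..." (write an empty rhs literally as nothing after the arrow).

  | baca => cca
  | bacccca => ccccca
  | baacaac => bacaac => ccaac
  | cbca

ba->c; baa->ba; bcb->b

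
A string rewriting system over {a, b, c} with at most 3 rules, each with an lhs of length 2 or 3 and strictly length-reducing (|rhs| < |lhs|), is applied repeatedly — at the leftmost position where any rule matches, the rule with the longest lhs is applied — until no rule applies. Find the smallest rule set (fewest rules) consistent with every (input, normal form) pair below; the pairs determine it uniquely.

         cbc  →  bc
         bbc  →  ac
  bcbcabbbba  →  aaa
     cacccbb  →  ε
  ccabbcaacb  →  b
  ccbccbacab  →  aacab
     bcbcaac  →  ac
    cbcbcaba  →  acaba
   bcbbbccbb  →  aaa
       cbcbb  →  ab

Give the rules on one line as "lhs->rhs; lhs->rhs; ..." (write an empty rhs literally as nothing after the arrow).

bb->a; caa->; cb->b

  | cbc => bc
  | bbc => ac
  | bcbcabbbba => bbcabbbba => acabbbba => acaabba => abba => aaa
  | cacccbb => caccbb => cacbb => cabb => caa => ε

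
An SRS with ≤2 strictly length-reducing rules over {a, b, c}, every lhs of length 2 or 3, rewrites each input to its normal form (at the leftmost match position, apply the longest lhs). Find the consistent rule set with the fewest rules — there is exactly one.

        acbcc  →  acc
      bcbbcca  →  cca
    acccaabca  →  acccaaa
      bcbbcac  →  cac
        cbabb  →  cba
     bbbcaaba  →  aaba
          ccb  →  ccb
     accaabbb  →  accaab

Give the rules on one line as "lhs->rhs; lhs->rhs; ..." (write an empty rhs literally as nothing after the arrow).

  | acbcc => acc
  | bcbbcca => bbcca => cca
  | acccaabca => acccaaa
  | bcbbcac => bbcac => cac

bb->; bc->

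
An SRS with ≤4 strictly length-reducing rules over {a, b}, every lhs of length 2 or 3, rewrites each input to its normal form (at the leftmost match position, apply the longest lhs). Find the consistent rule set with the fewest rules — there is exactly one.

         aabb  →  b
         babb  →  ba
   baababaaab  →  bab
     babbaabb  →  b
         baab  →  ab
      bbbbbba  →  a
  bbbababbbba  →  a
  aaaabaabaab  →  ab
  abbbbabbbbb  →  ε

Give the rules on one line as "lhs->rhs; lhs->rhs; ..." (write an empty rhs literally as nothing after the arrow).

  | aabb => bbb => b
  | babb => ba
  | baababaaab => ababaaab => bbaaab => aaab => bab
  | babbaabb => baaabb => aabb => bbb => b

aa->b; aba->b; baa->a; bb->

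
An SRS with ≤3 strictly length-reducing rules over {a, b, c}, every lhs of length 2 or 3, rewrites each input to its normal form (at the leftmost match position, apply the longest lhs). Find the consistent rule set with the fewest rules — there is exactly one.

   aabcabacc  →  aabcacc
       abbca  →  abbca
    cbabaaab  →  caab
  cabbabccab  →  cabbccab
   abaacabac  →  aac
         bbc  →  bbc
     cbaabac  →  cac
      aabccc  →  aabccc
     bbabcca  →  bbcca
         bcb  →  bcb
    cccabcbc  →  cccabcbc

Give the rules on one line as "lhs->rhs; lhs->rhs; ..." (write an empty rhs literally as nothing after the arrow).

aca->a; ba->

  | aabcabacc => aabcacc
  | abbca
  | cbabaaab => cbaaab => caab
  | cabbabccab => cabbccab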